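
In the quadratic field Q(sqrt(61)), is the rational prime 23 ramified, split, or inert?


K = Q(sqrt(61)). Since d mod 4 = 1, disc(K) = 61.
Check p | disc: 61 mod 23 = 15.
p does not divide disc. Compute Legendre symbol (d/p):
15^((23-1)/2) mod 23 = -1
(d/p) = -1, so p is inert: (p) stays prime with e=1, f=2, g=1.
Therefore p is inert.

inert


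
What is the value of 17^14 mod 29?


p = 29 is prime and the exponent is (p-1)/2 = 14, so by Euler's criterion 17^14 = (17/29) = +1 or -1 mod 29.
Compute by square-and-multiply:
  14 = 8 + 4 + 2 (binary 1110)
  Repeated squaring mod 29: 17^1 = 17, 17^2 = 28, 17^4 = 1, 17^8 = 1
  17^14 = 17^8 * 17^4 * 17^2 = 1 * 1 * 28 mod 29
    1 * 1 = 1 = 1 mod 29
    1 * 28 = 28 = 28 mod 29
  17^14 = 28 mod 29
Result 28 = p - 1 = -1 mod 29: 17 is a quadratic non-residue mod 29. As a residue in [0, p-1] the value is 28.
17^14 mod 29 = 28

28


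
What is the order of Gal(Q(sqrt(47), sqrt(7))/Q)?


The 2 square roots of distinct primes are multiplicatively independent over Q,
so [K:Q] = 2^2 and Gal(K/Q) is isomorphic to (Z/2Z)^2.
|Gal| = 2^2 = 4

4


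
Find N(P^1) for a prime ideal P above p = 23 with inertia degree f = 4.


N(P^a) = p^(a*f)
= 23^(1*4)
= 23^4
= 279841

279841


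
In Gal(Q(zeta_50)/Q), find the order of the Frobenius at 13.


The Frobenius at p in Gal(Q(zeta_n)/Q) = (Z/nZ)* is the class of p, so its order is ord_50(13), the smallest k >= 1 with 13^k = 1 mod 50.
n = 50 = 2 * 5^2, phi(50) = 20; the order divides phi(n).
Divisors of 20: 1, 2, 4, 5, 10, 20
Repeated squaring mod 50: 13^1 = 13, 13^2 = 19, 13^4 = 11, 13^8 = 21, 13^16 = 41
Test divisors in increasing order:
  k=1: 13^1 = 13 mod 50
  k=2: 13^2 = 19 mod 50
  k=4: 13^4 = 11 mod 50
  k=5: 13^5 = 11 * 13 = 43 mod 50
  k=10: 13^10 = 21 * 19 = 49 mod 50
  k=20: 13^20 = 41 * 11 = 1 mod 50  <- first divisor giving 1
Order = 20

20


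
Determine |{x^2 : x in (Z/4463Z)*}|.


For prime p, the number of non-zero quadratic residues is (p-1)/2.
= (4463-1)/2
= 2231

2231


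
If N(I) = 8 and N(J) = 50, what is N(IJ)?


N(IJ) = N(I) * N(J)
= 8 * 50
= 400

400


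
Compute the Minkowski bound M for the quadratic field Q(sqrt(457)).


d = 457, d mod 4 = 1, so disc(K) = d = 457; |disc(K)| = 457
Real quadratic field, so n = 2, s = r2 = 0, r1 = 2
M = (n!/n^n) * (4/pi)^s * sqrt(|disc(K)|) = (2!/2^2) * (4/pi)^0 * sqrt(457)
= 0.5 * 1.000000 * 21.377558
= 10.6888

10.6888


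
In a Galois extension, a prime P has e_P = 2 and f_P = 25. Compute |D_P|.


|D_P| = e * f
= 2 * 25
= 50

50


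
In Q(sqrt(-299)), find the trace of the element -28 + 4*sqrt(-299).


Tr(a + b*sqrt(d)) = (a + b*sqrt(d)) + (a - b*sqrt(d)) = 2a
= 2 * (-28)
= -56

-56


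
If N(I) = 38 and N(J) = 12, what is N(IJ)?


N(IJ) = N(I) * N(J)
= 38 * 12
= 456

456


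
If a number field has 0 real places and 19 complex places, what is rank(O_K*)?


By Dirichlet's unit theorem:
rank = r1 + r2 - 1
= 0 + 19 - 1
= 18

18


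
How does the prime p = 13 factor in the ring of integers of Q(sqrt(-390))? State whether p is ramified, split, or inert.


K = Q(sqrt(-390)). Since d mod 4 = 2, disc(K) = -1560.
Check p | disc: -1560 mod 13 = 0.
p divides disc, so p ramifies: (p) = P^2 with e=2, f=1, g=1.
Therefore p is ramified.

ramified


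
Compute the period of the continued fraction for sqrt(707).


Run the CF algorithm for sqrt(707).
a_0 = floor(sqrt(707)) = 26; set m_0=0, q_0=1.
Recurrence: m' = q*a - m,  q' = (d - m'^2)/q,  a' = floor((a_0 + m')/q').
  step 1: m=26, q=31, a=1
  step 2: m=5, q=22, a=1
  step 3: m=17, q=19, a=2
  step 4: m=21, q=14, a=3
  step 5: m=21, q=19, a=2
  step 6: m=17, q=22, a=1
  step 7: m=5, q=31, a=1
  step 8: m=26, q=1, a=52
a_8 = 2*a_0 = 52, so the period closes here.
sqrt(707) = [26; 1, 1, 2, 3, 2, 1, 1, 52]
Period length = 8

8


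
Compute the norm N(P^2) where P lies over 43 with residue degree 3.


N(P^a) = p^(a*f)
= 43^(2*3)
= 43^6
= 6321363049

6321363049


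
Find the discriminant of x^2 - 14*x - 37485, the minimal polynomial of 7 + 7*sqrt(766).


The element 7 + 7*sqrt(766) has minimal polynomial:
x^2 - 14*x - 37485
Discriminant = (-14)^2 - 4*(-37485)
= 196 + 149940
= 150136

150136


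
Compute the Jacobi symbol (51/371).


Compute (51/371) via quadratic reciprocity:
  reciprocity: (51/371) -> -(371/51)
  reduce: (14/51)
  pull out 2: (2/51) = -1  (since 51 mod 8 = 3)
  reciprocity: (7/51) -> -(51/7)
  reduce: (2/7)
  pull out 2: (2/7) = +1  (since 7 mod 8 = 7)
  (1/7) = 1
Product of signs = -1

-1


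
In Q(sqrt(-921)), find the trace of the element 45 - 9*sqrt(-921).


Tr(a + b*sqrt(d)) = (a + b*sqrt(d)) + (a - b*sqrt(d)) = 2a
= 2 * (45)
= 90

90


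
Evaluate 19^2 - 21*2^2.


x^2 - d*y^2
= 19^2 - 21*2^2
= 361 - 84
= 277

277


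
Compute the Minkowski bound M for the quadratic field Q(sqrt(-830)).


d = -830, d mod 4 = 2, so disc(K) = 4d = -3320; |disc(K)| = 3320
Imaginary quadratic field, so n = 2, s = r2 = 1, r1 = 0
M = (n!/n^n) * (4/pi)^s * sqrt(|disc(K)|) = (2!/2^2) * (4/pi)^1 * sqrt(3320)
= 0.5 * 1.273240 * 57.619441
= 36.6817

36.6817


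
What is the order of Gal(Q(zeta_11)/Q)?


|Gal(Q(zeta_11)/Q)| = phi(11)
= 10

10


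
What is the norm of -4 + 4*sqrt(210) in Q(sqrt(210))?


N(a + b*sqrt(d)) = a^2 - d*b^2
= (-4)^2 - (210)*(4)^2
= 16 - 3360
= -3344

-3344


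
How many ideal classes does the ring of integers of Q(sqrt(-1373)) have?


K = Q(sqrt(-1373)). d mod 4 = 3, so D = disc(K) = 4d = -5492
h(K) equals the number of primitive reduced positive-definite forms (a, b, c) = a*x^2 + b*x*y + c*y^2 with b^2 - 4ac = D,
where reduced means |b| <= a <= c, with b >= 0 whenever |b| = a or a = c, and primitive means gcd(a, b, c) = 1.
Reduced forces 3a^2 <= |D| = 5492, so 1 <= a <= 42; b must have the parity of D, and c = (b^2 - D)/(4a) must be an integer >= a.
Enumerate a = 1..42, b in [-a, a]:
  a=1: (1, 0, 1373)  [1]
  a=2: (2, 2, 687)  [1]
  a=3: (3, -2, 458), (3, 2, 458)  [2]
  a=4..5: none
  a=6: (6, -2, 229), (6, 2, 229)  [2]
  a=7..8: none
  a=9: (9, -4, 153), (9, 4, 153)  [2]
  a=10..16: none
  a=17: (17, -4, 81), (17, 4, 81)  [2]
  a=18: (18, -14, 79), (18, 14, 79)  [2]
  a=19..26: none
  a=27: (27, -4, 51), (27, 4, 51)  [2]
  a=28..33: none
  a=34: (34, -30, 47), (34, 30, 47)  [2]
  a=35..36: none
  a=37: (37, -24, 41), (37, 24, 41)  [2]
  a=38..42: none
Total reduced forms: 1 + 1 + 2 + 2 + 2 + 2 + 2 + 2 + 2 + 2 = 18
h = 18

18


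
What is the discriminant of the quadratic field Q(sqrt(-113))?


For K = Q(sqrt(d)) with d squarefree: disc(K) = d if d = 1 mod 4, and disc(K) = 4d if d = 2 or 3 mod 4.
Here d = -113, and d mod 4 = 3.
d = 3 mod 4, not 1 (O_K = Z[sqrt(d)]), so disc(K) = 4d = 4 * (-113) = -452

-452


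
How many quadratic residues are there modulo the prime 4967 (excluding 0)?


For prime p, the number of non-zero quadratic residues is (p-1)/2.
= (4967-1)/2
= 2483

2483


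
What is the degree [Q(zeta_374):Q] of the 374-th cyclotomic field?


The degree equals Euler's totient phi(374).
374 = 2 * 11 * 17
phi(374) = 160

160


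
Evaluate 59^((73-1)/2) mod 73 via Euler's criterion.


p = 73 is prime and the exponent is (p-1)/2 = 36, so by Euler's criterion 59^36 = (59/73) = +1 or -1 mod 73.
Compute by square-and-multiply:
  36 = 32 + 4 (binary 100100)
  Repeated squaring mod 73: 59^1 = 59, 59^2 = 50, 59^4 = 18, 59^8 = 32, 59^16 = 2, 59^32 = 4
  59^36 = 59^32 * 59^4 = 4 * 18 mod 73
    4 * 18 = 72 = 72 mod 73
  59^36 = 72 mod 73
Result 72 = p - 1 = -1 mod 73: 59 is a quadratic non-residue mod 73. As a residue in [0, p-1] the value is 72.
59^36 mod 73 = 72

72


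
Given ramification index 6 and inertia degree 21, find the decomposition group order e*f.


|D_P| = e * f
= 6 * 21
= 126

126


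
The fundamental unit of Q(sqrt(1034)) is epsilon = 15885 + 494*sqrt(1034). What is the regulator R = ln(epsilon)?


epsilon = 15885 + 494*sqrt(1034)
= 31770.0000
R = ln(31770.0000)
= 10.3663

10.3663


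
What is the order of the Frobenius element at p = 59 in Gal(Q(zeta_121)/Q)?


The Frobenius at p in Gal(Q(zeta_n)/Q) = (Z/nZ)* is the class of p, so its order is ord_121(59), the smallest k >= 1 with 59^k = 1 mod 121.
n = 121 = 11^2, phi(121) = 110; the order divides phi(n).
Divisors of 110: 1, 2, 5, 10, 11, 22, 55, 110
Repeated squaring mod 121: 59^1 = 59, 59^2 = 93, 59^4 = 58, 59^8 = 97, 59^16 = 92, 59^32 = 115, 59^64 = 36
Test divisors in increasing order:
  k=1: 59^1 = 59 mod 121
  k=2: 59^2 = 93 mod 121
  k=5: 59^5 = 58 * 59 = 34 mod 121
  k=10: 59^10 = 97 * 93 = 67 mod 121
  k=11: 59^11 = 97 * 93 * 59 = 81 mod 121
  k=22: 59^22 = 92 * 58 * 93 = 27 mod 121
  k=55: 59^55 = 115 * 92 * 58 * 93 * 59 = 1 mod 121  <- first divisor giving 1
Order = 55

55


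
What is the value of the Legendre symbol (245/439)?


p = 439 is prime, so compute (245/439) with the reciprocity algorithm (Jacobi-symbol steps: pull out 2s via (2/n), flip via reciprocity, reduce):
  reciprocity: (245/439) -> +(439/245)
  reduce: (194/245)
  pull out 2: (2/245) = -1  (since 245 mod 8 = 5)
  reciprocity: (97/245) -> +(245/97)
  reduce: (51/97)
  reciprocity: (51/97) -> +(97/51)
  reduce: (46/51)
  pull out 2: (2/51) = -1  (since 51 mod 8 = 3)
  reciprocity: (23/51) -> -(51/23)
  reduce: (5/23)
  reciprocity: (5/23) -> +(23/5)
  reduce: (3/5)
  reciprocity: (3/5) -> +(5/3)
  reduce: (2/3)
  pull out 2: (2/3) = -1  (since 3 mod 8 = 3)
  (1/3) = 1
Product of signs = 1
(245/439) = 1

1


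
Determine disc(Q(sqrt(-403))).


For K = Q(sqrt(d)) with d squarefree: disc(K) = d if d = 1 mod 4, and disc(K) = 4d if d = 2 or 3 mod 4.
Here d = -403, and d mod 4 = 1.
d = 1 mod 4 (O_K = Z[(1+sqrt(d))/2]), so disc(K) = d = -403

-403


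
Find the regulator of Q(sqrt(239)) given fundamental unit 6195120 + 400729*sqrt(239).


epsilon = 6195120 + 400729*sqrt(239)
= 1.2390e+07
R = ln(1.2390e+07)
= 16.3324

16.3324


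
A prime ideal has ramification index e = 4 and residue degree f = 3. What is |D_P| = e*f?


|D_P| = e * f
= 4 * 3
= 12

12


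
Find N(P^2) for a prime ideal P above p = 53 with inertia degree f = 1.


N(P^a) = p^(a*f)
= 53^(2*1)
= 53^2
= 2809

2809


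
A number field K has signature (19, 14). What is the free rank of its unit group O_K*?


By Dirichlet's unit theorem:
rank = r1 + r2 - 1
= 19 + 14 - 1
= 32

32


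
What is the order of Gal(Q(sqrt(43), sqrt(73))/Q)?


The 2 square roots of distinct primes are multiplicatively independent over Q,
so [K:Q] = 2^2 and Gal(K/Q) is isomorphic to (Z/2Z)^2.
|Gal| = 2^2 = 4

4


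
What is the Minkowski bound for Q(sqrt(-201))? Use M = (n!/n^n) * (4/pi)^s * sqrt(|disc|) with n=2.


d = -201, d mod 4 = 3, so disc(K) = 4d = -804; |disc(K)| = 804
Imaginary quadratic field, so n = 2, s = r2 = 1, r1 = 0
M = (n!/n^n) * (4/pi)^s * sqrt(|disc(K)|) = (2!/2^2) * (4/pi)^1 * sqrt(804)
= 0.5 * 1.273240 * 28.354894
= 18.0513

18.0513


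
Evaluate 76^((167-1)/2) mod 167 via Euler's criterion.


p = 167 is prime and the exponent is (p-1)/2 = 83, so by Euler's criterion 76^83 = (76/167) = +1 or -1 mod 167.
Compute by square-and-multiply:
  83 = 64 + 16 + 2 + 1 (binary 1010011)
  Repeated squaring mod 167: 76^1 = 76, 76^2 = 98, 76^4 = 85, 76^8 = 44, 76^16 = 99, 76^32 = 115, 76^64 = 32
  76^83 = 76^64 * 76^16 * 76^2 * 76^1 = 32 * 99 * 98 * 76 mod 167
    32 * 99 = 3168 = 162 mod 167
    162 * 98 = 15876 = 11 mod 167
    11 * 76 = 836 = 1 mod 167
  76^83 = 1 mod 167
Result 1: 76 is a quadratic residue mod 167.
76^83 mod 167 = 1

1


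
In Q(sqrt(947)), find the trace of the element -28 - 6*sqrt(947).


Tr(a + b*sqrt(d)) = (a + b*sqrt(d)) + (a - b*sqrt(d)) = 2a
= 2 * (-28)
= -56

-56


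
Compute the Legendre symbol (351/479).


p = 479 is prime, so compute (351/479) with the reciprocity algorithm (Jacobi-symbol steps: pull out 2s via (2/n), flip via reciprocity, reduce):
  reciprocity: (351/479) -> -(479/351)
  reduce: (128/351)
  pull out 2: (2/351) = +1  (since 351 mod 8 = 7)
  pull out 2: (2/351) = +1  (since 351 mod 8 = 7)
  pull out 2: (2/351) = +1  (since 351 mod 8 = 7)
  pull out 2: (2/351) = +1  (since 351 mod 8 = 7)
  pull out 2: (2/351) = +1  (since 351 mod 8 = 7)
  pull out 2: (2/351) = +1  (since 351 mod 8 = 7)
  pull out 2: (2/351) = +1  (since 351 mod 8 = 7)
  (1/351) = 1
Product of signs = -1
(351/479) = -1

-1


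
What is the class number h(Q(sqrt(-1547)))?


K = Q(sqrt(-1547)). d mod 4 = 1, so D = disc(K) = d = -1547
h(K) equals the number of primitive reduced positive-definite forms (a, b, c) = a*x^2 + b*x*y + c*y^2 with b^2 - 4ac = D,
where reduced means |b| <= a <= c, with b >= 0 whenever |b| = a or a = c, and primitive means gcd(a, b, c) = 1.
Reduced forces 3a^2 <= |D| = 1547, so 1 <= a <= 22; b must have the parity of D, and c = (b^2 - D)/(4a) must be an integer >= a.
Enumerate a = 1..22, b in [-a, a]:
  a=1: (1, 1, 387)  [1]
  a=2: none
  a=3: (3, -1, 129), (3, 1, 129)  [2]
  a=4..6: none
  a=7: (7, 7, 57)  [1]
  a=8: none
  a=9: (9, -1, 43), (9, 1, 43)  [2]
  a=10: none
  a=11: (11, -9, 37), (11, 9, 37)  [2]
  a=12: none
  a=13: (13, 13, 33)  [1]
  a=14..16: none
  a=17: (17, 17, 27)  [1]
  a=18: none
  a=19: (19, -7, 21), (19, 7, 21)  [2]
  a=20..22: none
Total reduced forms: 1 + 2 + 1 + 2 + 2 + 1 + 1 + 2 = 12
h = 12

12


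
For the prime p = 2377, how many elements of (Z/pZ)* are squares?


For prime p, the number of non-zero quadratic residues is (p-1)/2.
= (2377-1)/2
= 1188

1188


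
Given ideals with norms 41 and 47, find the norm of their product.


N(IJ) = N(I) * N(J)
= 41 * 47
= 1927

1927


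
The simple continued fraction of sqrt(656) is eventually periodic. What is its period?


Run the CF algorithm for sqrt(656).
a_0 = floor(sqrt(656)) = 25; set m_0=0, q_0=1.
Recurrence: m' = q*a - m,  q' = (d - m'^2)/q,  a' = floor((a_0 + m')/q').
  step 1: m=25, q=31, a=1
  step 2: m=6, q=20, a=1
  step 3: m=14, q=23, a=1
  step 4: m=9, q=25, a=1
  step 5: m=16, q=16, a=2
  step 6: m=16, q=25, a=1
  step 7: m=9, q=23, a=1
  step 8: m=14, q=20, a=1
  step 9: m=6, q=31, a=1
  step 10: m=25, q=1, a=50
a_10 = 2*a_0 = 50, so the period closes here.
sqrt(656) = [25; 1, 1, 1, 1, 2, 1, 1, 1, 1, 50]
Period length = 10

10


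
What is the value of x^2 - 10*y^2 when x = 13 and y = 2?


x^2 - d*y^2
= 13^2 - 10*2^2
= 169 - 40
= 129

129


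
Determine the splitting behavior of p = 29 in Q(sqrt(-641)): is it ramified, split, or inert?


K = Q(sqrt(-641)). Since d mod 4 = 3, disc(K) = -2564.
Check p | disc: -2564 mod 29 = 17.
p does not divide disc. Compute Legendre symbol (d/p):
26^((29-1)/2) mod 29 = -1
(d/p) = -1, so p is inert: (p) stays prime with e=1, f=2, g=1.
Therefore p is inert.

inert


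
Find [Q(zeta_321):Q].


The degree equals Euler's totient phi(321).
321 = 3 * 107
phi(321) = 212

212


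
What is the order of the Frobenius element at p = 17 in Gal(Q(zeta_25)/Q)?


The Frobenius at p in Gal(Q(zeta_n)/Q) = (Z/nZ)* is the class of p, so its order is ord_25(17), the smallest k >= 1 with 17^k = 1 mod 25.
n = 25 = 5^2, phi(25) = 20; the order divides phi(n).
Divisors of 20: 1, 2, 4, 5, 10, 20
Repeated squaring mod 25: 17^1 = 17, 17^2 = 14, 17^4 = 21, 17^8 = 16, 17^16 = 6
Test divisors in increasing order:
  k=1: 17^1 = 17 mod 25
  k=2: 17^2 = 14 mod 25
  k=4: 17^4 = 21 mod 25
  k=5: 17^5 = 21 * 17 = 7 mod 25
  k=10: 17^10 = 16 * 14 = 24 mod 25
  k=20: 17^20 = 6 * 21 = 1 mod 25  <- first divisor giving 1
Order = 20

20


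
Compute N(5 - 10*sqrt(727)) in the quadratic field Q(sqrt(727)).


N(a + b*sqrt(d)) = a^2 - d*b^2
= (5)^2 - (727)*(-10)^2
= 25 - 72700
= -72675

-72675


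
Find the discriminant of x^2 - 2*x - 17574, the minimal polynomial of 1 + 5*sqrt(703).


The element 1 + 5*sqrt(703) has minimal polynomial:
x^2 - 2*x - 17574
Discriminant = (-2)^2 - 4*(-17574)
= 4 + 70296
= 70300

70300


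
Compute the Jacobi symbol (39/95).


Compute (39/95) via quadratic reciprocity:
  reciprocity: (39/95) -> -(95/39)
  reduce: (17/39)
  reciprocity: (17/39) -> +(39/17)
  reduce: (5/17)
  reciprocity: (5/17) -> +(17/5)
  reduce: (2/5)
  pull out 2: (2/5) = -1  (since 5 mod 8 = 5)
  (1/5) = 1
Product of signs = 1

1


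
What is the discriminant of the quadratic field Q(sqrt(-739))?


For K = Q(sqrt(d)) with d squarefree: disc(K) = d if d = 1 mod 4, and disc(K) = 4d if d = 2 or 3 mod 4.
Here d = -739, and d mod 4 = 1.
d = 1 mod 4 (O_K = Z[(1+sqrt(d))/2]), so disc(K) = d = -739

-739


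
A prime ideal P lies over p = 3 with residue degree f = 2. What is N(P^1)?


N(P^a) = p^(a*f)
= 3^(1*2)
= 3^2
= 9

9


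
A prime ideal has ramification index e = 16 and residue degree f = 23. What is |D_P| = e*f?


|D_P| = e * f
= 16 * 23
= 368

368


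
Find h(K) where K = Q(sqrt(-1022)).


K = Q(sqrt(-1022)). d mod 4 = 2, so D = disc(K) = 4d = -4088
h(K) equals the number of primitive reduced positive-definite forms (a, b, c) = a*x^2 + b*x*y + c*y^2 with b^2 - 4ac = D,
where reduced means |b| <= a <= c, with b >= 0 whenever |b| = a or a = c, and primitive means gcd(a, b, c) = 1.
Reduced forces 3a^2 <= |D| = 4088, so 1 <= a <= 36; b must have the parity of D, and c = (b^2 - D)/(4a) must be an integer >= a.
Enumerate a = 1..36, b in [-a, a]:
  a=1: (1, 0, 1022)  [1]
  a=2: (2, 0, 511)  [1]
  a=3: (3, -2, 341), (3, 2, 341)  [2]
  a=4..5: none
  a=6: (6, -4, 171), (6, 4, 171)  [2]
  a=7: (7, 0, 146)  [1]
  a=8: none
  a=9: (9, -4, 114), (9, 4, 114)  [2]
  a=10: none
  a=11: (11, -2, 93), (11, 2, 93)  [2]
  a=12..13: none
  a=14: (14, 0, 73)  [1]
  a=15..16: none
  a=17: (17, -14, 63), (17, 14, 63)  [2]
  a=18: (18, -4, 57), (18, 4, 57)  [2]
  a=19: (19, -4, 54), (19, 4, 54)  [2]
  a=20: none
  a=21: (21, -14, 51), (21, 14, 51)  [2]
  a=22: (22, -20, 51), (22, 20, 51)  [2]
  a=23: (23, -12, 46), (23, 12, 46)  [2]
  a=24..26: none
  a=27: (27, -4, 38), (27, 4, 38)  [2]
  a=28: none
  a=29: (29, -28, 42), (29, 28, 42)  [2]
  a=30: none
  a=31: (31, -2, 33), (31, 2, 33)  [2]
  a=32: none
  a=33: (33, -20, 34), (33, 20, 34)  [2]
  a=34..36: none
Total reduced forms: 1 + 1 + 2 + 2 + 1 + 2 + 2 + 1 + 2 + 2 + 2 + 2 + 2 + 2 + 2 + 2 + 2 + 2 = 32
h = 32

32


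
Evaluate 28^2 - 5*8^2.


x^2 - d*y^2
= 28^2 - 5*8^2
= 784 - 320
= 464

464


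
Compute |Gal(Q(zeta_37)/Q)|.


|Gal(Q(zeta_37)/Q)| = phi(37)
= 36

36


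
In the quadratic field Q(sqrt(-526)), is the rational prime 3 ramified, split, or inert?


K = Q(sqrt(-526)). Since d mod 4 = 2, disc(K) = -2104.
Check p | disc: -2104 mod 3 = 2.
p does not divide disc. Compute Legendre symbol (d/p):
2^((3-1)/2) mod 3 = -1
(d/p) = -1, so p is inert: (p) stays prime with e=1, f=2, g=1.
Therefore p is inert.

inert


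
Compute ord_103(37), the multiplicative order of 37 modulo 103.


We want ord_103(37), the smallest k >= 1 with 37^k = 1 mod 103.
n = 103 = 103, phi(103) = 102; the order divides phi(n).
Divisors of 102: 1, 2, 3, 6, 17, 34, 51, 102
Repeated squaring mod 103: 37^1 = 37, 37^2 = 30, 37^4 = 76, 37^8 = 8, 37^16 = 64, 37^32 = 79, 37^64 = 61
Test divisors in increasing order:
  k=1: 37^1 = 37 mod 103
  k=2: 37^2 = 30 mod 103
  k=3: 37^3 = 30 * 37 = 80 mod 103
  k=6: 37^6 = 76 * 30 = 14 mod 103
  k=17: 37^17 = 64 * 37 = 102 mod 103
  k=34: 37^34 = 79 * 30 = 1 mod 103  <- first divisor giving 1
Order = 34

34


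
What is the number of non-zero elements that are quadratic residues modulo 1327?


For prime p, the number of non-zero quadratic residues is (p-1)/2.
= (1327-1)/2
= 663

663


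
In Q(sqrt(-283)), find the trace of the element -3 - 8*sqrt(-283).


Tr(a + b*sqrt(d)) = (a + b*sqrt(d)) + (a - b*sqrt(d)) = 2a
= 2 * (-3)
= -6

-6


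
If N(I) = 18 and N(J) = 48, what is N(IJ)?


N(IJ) = N(I) * N(J)
= 18 * 48
= 864

864


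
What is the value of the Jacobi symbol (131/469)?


Compute (131/469) via quadratic reciprocity:
  reciprocity: (131/469) -> +(469/131)
  reduce: (76/131)
  pull out 2: (2/131) = -1  (since 131 mod 8 = 3)
  pull out 2: (2/131) = -1  (since 131 mod 8 = 3)
  reciprocity: (19/131) -> -(131/19)
  reduce: (17/19)
  reciprocity: (17/19) -> +(19/17)
  reduce: (2/17)
  pull out 2: (2/17) = +1  (since 17 mod 8 = 1)
  (1/17) = 1
Product of signs = -1

-1


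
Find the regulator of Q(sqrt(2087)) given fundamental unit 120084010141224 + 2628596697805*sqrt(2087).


epsilon = 120084010141224 + 2628596697805*sqrt(2087)
= 2.4017e+14
R = ln(2.4017e+14)
= 33.1124

33.1124


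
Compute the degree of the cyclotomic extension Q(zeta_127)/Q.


The degree equals Euler's totient phi(127).
127 = 127
phi(127) = 126

126


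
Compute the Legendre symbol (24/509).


p = 509 is prime, so compute (24/509) with the reciprocity algorithm (Jacobi-symbol steps: pull out 2s via (2/n), flip via reciprocity, reduce):
  pull out 2: (2/509) = -1  (since 509 mod 8 = 5)
  pull out 2: (2/509) = -1  (since 509 mod 8 = 5)
  pull out 2: (2/509) = -1  (since 509 mod 8 = 5)
  reciprocity: (3/509) -> +(509/3)
  reduce: (2/3)
  pull out 2: (2/3) = -1  (since 3 mod 8 = 3)
  (1/3) = 1
Product of signs = 1
(24/509) = 1

1


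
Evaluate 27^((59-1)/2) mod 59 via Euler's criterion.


p = 59 is prime and the exponent is (p-1)/2 = 29, so by Euler's criterion 27^29 = (27/59) = +1 or -1 mod 59.
Compute by square-and-multiply:
  29 = 16 + 8 + 4 + 1 (binary 11101)
  Repeated squaring mod 59: 27^1 = 27, 27^2 = 21, 27^4 = 28, 27^8 = 17, 27^16 = 53
  27^29 = 27^16 * 27^8 * 27^4 * 27^1 = 53 * 17 * 28 * 27 mod 59
    53 * 17 = 901 = 16 mod 59
    16 * 28 = 448 = 35 mod 59
    35 * 27 = 945 = 1 mod 59
  27^29 = 1 mod 59
Result 1: 27 is a quadratic residue mod 59.
27^29 mod 59 = 1

1


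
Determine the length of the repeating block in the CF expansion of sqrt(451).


Run the CF algorithm for sqrt(451).
a_0 = floor(sqrt(451)) = 21; set m_0=0, q_0=1.
Recurrence: m' = q*a - m,  q' = (d - m'^2)/q,  a' = floor((a_0 + m')/q').
  step 1: m=21, q=10, a=4
  step 2: m=19, q=9, a=4
  step 3: m=17, q=18, a=2
  step 4: m=19, q=5, a=8
  step 5: m=21, q=2, a=21
  step 6: m=21, q=5, a=8
  step 7: m=19, q=18, a=2
  step 8: m=17, q=9, a=4
  step 9: m=19, q=10, a=4
  step 10: m=21, q=1, a=42
a_10 = 2*a_0 = 42, so the period closes here.
sqrt(451) = [21; 4, 4, 2, 8, 21, 8, 2, 4, 4, 42]
Period length = 10

10


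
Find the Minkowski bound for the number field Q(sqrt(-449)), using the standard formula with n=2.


d = -449, d mod 4 = 3, so disc(K) = 4d = -1796; |disc(K)| = 1796
Imaginary quadratic field, so n = 2, s = r2 = 1, r1 = 0
M = (n!/n^n) * (4/pi)^s * sqrt(|disc(K)|) = (2!/2^2) * (4/pi)^1 * sqrt(1796)
= 0.5 * 1.273240 * 42.379240
= 26.9795

26.9795


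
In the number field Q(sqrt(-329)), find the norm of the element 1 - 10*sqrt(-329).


N(a + b*sqrt(d)) = a^2 - d*b^2
= (1)^2 - (-329)*(-10)^2
= 1 + 32900
= 32901

32901


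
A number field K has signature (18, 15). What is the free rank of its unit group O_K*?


By Dirichlet's unit theorem:
rank = r1 + r2 - 1
= 18 + 15 - 1
= 32

32


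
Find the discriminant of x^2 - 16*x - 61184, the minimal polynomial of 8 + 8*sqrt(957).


The element 8 + 8*sqrt(957) has minimal polynomial:
x^2 - 16*x - 61184
Discriminant = (-16)^2 - 4*(-61184)
= 256 + 244736
= 244992

244992


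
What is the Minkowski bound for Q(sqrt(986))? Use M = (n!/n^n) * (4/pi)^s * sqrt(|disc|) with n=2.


d = 986, d mod 4 = 2, so disc(K) = 4d = 3944; |disc(K)| = 3944
Real quadratic field, so n = 2, s = r2 = 0, r1 = 2
M = (n!/n^n) * (4/pi)^s * sqrt(|disc(K)|) = (2!/2^2) * (4/pi)^0 * sqrt(3944)
= 0.5 * 1.000000 * 62.801274
= 31.4006

31.4006


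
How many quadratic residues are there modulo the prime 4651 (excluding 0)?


For prime p, the number of non-zero quadratic residues is (p-1)/2.
= (4651-1)/2
= 2325

2325


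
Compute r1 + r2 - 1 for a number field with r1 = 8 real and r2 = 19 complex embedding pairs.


By Dirichlet's unit theorem:
rank = r1 + r2 - 1
= 8 + 19 - 1
= 26

26


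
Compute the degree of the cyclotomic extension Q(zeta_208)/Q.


The degree equals Euler's totient phi(208).
208 = 2^4 * 13
phi(208) = 96

96


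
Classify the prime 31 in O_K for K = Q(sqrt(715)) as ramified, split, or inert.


K = Q(sqrt(715)). Since d mod 4 = 3, disc(K) = 2860.
Check p | disc: 2860 mod 31 = 8.
p does not divide disc. Compute Legendre symbol (d/p):
2^((31-1)/2) mod 31 = 1
(d/p) = 1, so p splits: (p) = P*P' with e=1, f=1, g=2.
Therefore p is split.

split


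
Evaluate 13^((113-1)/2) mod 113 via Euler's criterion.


p = 113 is prime and the exponent is (p-1)/2 = 56, so by Euler's criterion 13^56 = (13/113) = +1 or -1 mod 113.
Compute by square-and-multiply:
  56 = 32 + 16 + 8 (binary 111000)
  Repeated squaring mod 113: 13^1 = 13, 13^2 = 56, 13^4 = 85, 13^8 = 106, 13^16 = 49, 13^32 = 28
  13^56 = 13^32 * 13^16 * 13^8 = 28 * 49 * 106 mod 113
    28 * 49 = 1372 = 16 mod 113
    16 * 106 = 1696 = 1 mod 113
  13^56 = 1 mod 113
Result 1: 13 is a quadratic residue mod 113.
13^56 mod 113 = 1

1


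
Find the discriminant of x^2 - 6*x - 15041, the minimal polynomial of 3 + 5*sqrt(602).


The element 3 + 5*sqrt(602) has minimal polynomial:
x^2 - 6*x - 15041
Discriminant = (-6)^2 - 4*(-15041)
= 36 + 60164
= 60200

60200


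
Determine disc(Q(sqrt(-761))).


For K = Q(sqrt(d)) with d squarefree: disc(K) = d if d = 1 mod 4, and disc(K) = 4d if d = 2 or 3 mod 4.
Here d = -761, and d mod 4 = 3.
d = 3 mod 4, not 1 (O_K = Z[sqrt(d)]), so disc(K) = 4d = 4 * (-761) = -3044

-3044


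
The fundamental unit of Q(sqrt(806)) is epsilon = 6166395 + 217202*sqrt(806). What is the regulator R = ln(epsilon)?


epsilon = 6166395 + 217202*sqrt(806)
= 1.2333e+07
R = ln(1.2333e+07)
= 16.3278

16.3278


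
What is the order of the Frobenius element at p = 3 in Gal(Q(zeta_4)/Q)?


The Frobenius at p in Gal(Q(zeta_n)/Q) = (Z/nZ)* is the class of p, so its order is ord_4(3), the smallest k >= 1 with 3^k = 1 mod 4.
n = 4 = 2^2, phi(4) = 2; the order divides phi(n).
Divisors of 2: 1, 2
Repeated squaring mod 4: 3^1 = 3, 3^2 = 1
Test divisors in increasing order:
  k=1: 3^1 = 3 mod 4
  k=2: 3^2 = 1 mod 4  <- first divisor giving 1
Order = 2

2


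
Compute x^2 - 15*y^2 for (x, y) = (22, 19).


x^2 - d*y^2
= 22^2 - 15*19^2
= 484 - 5415
= -4931

-4931


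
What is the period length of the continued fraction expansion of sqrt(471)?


Run the CF algorithm for sqrt(471).
a_0 = floor(sqrt(471)) = 21; set m_0=0, q_0=1.
Recurrence: m' = q*a - m,  q' = (d - m'^2)/q,  a' = floor((a_0 + m')/q').
  step 1: m=21, q=30, a=1
  step 2: m=9, q=13, a=2
  step 3: m=17, q=14, a=2
  step 4: m=11, q=25, a=1
  step 5: m=14, q=11, a=3
  step 6: m=19, q=10, a=4
  step 7: m=21, q=3, a=14
  step 8: m=21, q=10, a=4
  step 9: m=19, q=11, a=3
  step 10: m=14, q=25, a=1
  step 11: m=11, q=14, a=2
  step 12: m=17, q=13, a=2
  step 13: m=9, q=30, a=1
  step 14: m=21, q=1, a=42
a_14 = 2*a_0 = 42, so the period closes here.
sqrt(471) = [21; 1, 2, 2, 1, 3, 4, 14, 4, 3, 1, 2, 2, 1, 42]
Period length = 14

14


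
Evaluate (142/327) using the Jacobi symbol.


Compute (142/327) via quadratic reciprocity:
  pull out 2: (2/327) = +1  (since 327 mod 8 = 7)
  reciprocity: (71/327) -> -(327/71)
  reduce: (43/71)
  reciprocity: (43/71) -> -(71/43)
  reduce: (28/43)
  pull out 2: (2/43) = -1  (since 43 mod 8 = 3)
  pull out 2: (2/43) = -1  (since 43 mod 8 = 3)
  reciprocity: (7/43) -> -(43/7)
  reduce: (1/7)
  (1/7) = 1
Product of signs = -1

-1


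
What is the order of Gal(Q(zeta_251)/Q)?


|Gal(Q(zeta_251)/Q)| = phi(251)
= 250

250


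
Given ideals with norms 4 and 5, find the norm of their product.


N(IJ) = N(I) * N(J)
= 4 * 5
= 20

20


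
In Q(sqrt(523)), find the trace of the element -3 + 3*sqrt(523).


Tr(a + b*sqrt(d)) = (a + b*sqrt(d)) + (a - b*sqrt(d)) = 2a
= 2 * (-3)
= -6

-6


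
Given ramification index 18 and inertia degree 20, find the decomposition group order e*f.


|D_P| = e * f
= 18 * 20
= 360

360


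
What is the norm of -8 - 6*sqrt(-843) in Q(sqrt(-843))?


N(a + b*sqrt(d)) = a^2 - d*b^2
= (-8)^2 - (-843)*(-6)^2
= 64 + 30348
= 30412

30412


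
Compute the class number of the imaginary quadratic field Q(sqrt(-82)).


K = Q(sqrt(-82)). d mod 4 = 2, so D = disc(K) = 4d = -328
h(K) equals the number of primitive reduced positive-definite forms (a, b, c) = a*x^2 + b*x*y + c*y^2 with b^2 - 4ac = D,
where reduced means |b| <= a <= c, with b >= 0 whenever |b| = a or a = c, and primitive means gcd(a, b, c) = 1.
Reduced forces 3a^2 <= |D| = 328, so 1 <= a <= 10; b must have the parity of D, and c = (b^2 - D)/(4a) must be an integer >= a.
Enumerate a = 1..10, b in [-a, a]:
  a=1: (1, 0, 82)  [1]
  a=2: (2, 0, 41)  [1]
  a=3..6: none
  a=7: (7, -6, 13), (7, 6, 13)  [2]
  a=8..10: none
Total reduced forms: 1 + 1 + 2 = 4
h = 4

4


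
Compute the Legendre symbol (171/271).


p = 271 is prime, so compute (171/271) with the reciprocity algorithm (Jacobi-symbol steps: pull out 2s via (2/n), flip via reciprocity, reduce):
  reciprocity: (171/271) -> -(271/171)
  reduce: (100/171)
  pull out 2: (2/171) = -1  (since 171 mod 8 = 3)
  pull out 2: (2/171) = -1  (since 171 mod 8 = 3)
  reciprocity: (25/171) -> +(171/25)
  reduce: (21/25)
  reciprocity: (21/25) -> +(25/21)
  reduce: (4/21)
  pull out 2: (2/21) = -1  (since 21 mod 8 = 5)
  pull out 2: (2/21) = -1  (since 21 mod 8 = 5)
  (1/21) = 1
Product of signs = -1
(171/271) = -1

-1


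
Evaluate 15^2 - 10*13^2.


x^2 - d*y^2
= 15^2 - 10*13^2
= 225 - 1690
= -1465

-1465


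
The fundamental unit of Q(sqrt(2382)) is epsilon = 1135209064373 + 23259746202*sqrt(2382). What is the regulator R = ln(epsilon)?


epsilon = 1135209064373 + 23259746202*sqrt(2382)
= 2.2704e+12
R = ln(2.2704e+12)
= 28.4510

28.4510


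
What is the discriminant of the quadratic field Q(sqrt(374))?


For K = Q(sqrt(d)) with d squarefree: disc(K) = d if d = 1 mod 4, and disc(K) = 4d if d = 2 or 3 mod 4.
Here d = 374, and d mod 4 = 2.
d = 2 mod 4, not 1 (O_K = Z[sqrt(d)]), so disc(K) = 4d = 4 * (374) = 1496

1496


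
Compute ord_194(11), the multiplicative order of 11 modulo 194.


We want ord_194(11), the smallest k >= 1 with 11^k = 1 mod 194.
n = 194 = 2 * 97, phi(194) = 96; the order divides phi(n).
Divisors of 96: 1, 2, 3, 4, 6, 8, 12, 16, 24, 32, 48, 96
Repeated squaring mod 194: 11^1 = 11, 11^2 = 121, 11^4 = 91, 11^8 = 133, 11^16 = 35, 11^32 = 61, 11^64 = 35
Test divisors in increasing order:
  k=1: 11^1 = 11 mod 194
  k=2: 11^2 = 121 mod 194
  k=3: 11^3 = 121 * 11 = 167 mod 194
  k=4: 11^4 = 91 mod 194
  k=6: 11^6 = 91 * 121 = 147 mod 194
  k=8: 11^8 = 133 mod 194
  k=12: 11^12 = 133 * 91 = 75 mod 194
  k=16: 11^16 = 35 mod 194
  k=24: 11^24 = 35 * 133 = 193 mod 194
  k=32: 11^32 = 61 mod 194
  k=48: 11^48 = 61 * 35 = 1 mod 194  <- first divisor giving 1
Order = 48

48


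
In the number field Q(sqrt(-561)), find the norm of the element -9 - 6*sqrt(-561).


N(a + b*sqrt(d)) = a^2 - d*b^2
= (-9)^2 - (-561)*(-6)^2
= 81 + 20196
= 20277

20277


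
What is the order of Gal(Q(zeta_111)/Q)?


|Gal(Q(zeta_111)/Q)| = phi(111)
= 72

72


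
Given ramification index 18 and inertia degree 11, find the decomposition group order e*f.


|D_P| = e * f
= 18 * 11
= 198

198


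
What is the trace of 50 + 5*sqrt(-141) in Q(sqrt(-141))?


Tr(a + b*sqrt(d)) = (a + b*sqrt(d)) + (a - b*sqrt(d)) = 2a
= 2 * (50)
= 100

100


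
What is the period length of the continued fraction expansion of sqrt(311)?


Run the CF algorithm for sqrt(311).
a_0 = floor(sqrt(311)) = 17; set m_0=0, q_0=1.
Recurrence: m' = q*a - m,  q' = (d - m'^2)/q,  a' = floor((a_0 + m')/q').
  step 1: m=17, q=22, a=1
  step 2: m=5, q=13, a=1
  step 3: m=8, q=19, a=1
  step 4: m=11, q=10, a=2
  step 5: m=9, q=23, a=1
  step 6: m=14, q=5, a=6
  step 7: m=16, q=11, a=3
  step 8: m=17, q=2, a=17
  step 9: m=17, q=11, a=3
  step 10: m=16, q=5, a=6
  step 11: m=14, q=23, a=1
  step 12: m=9, q=10, a=2
  step 13: m=11, q=19, a=1
  step 14: m=8, q=13, a=1
  step 15: m=5, q=22, a=1
  step 16: m=17, q=1, a=34
a_16 = 2*a_0 = 34, so the period closes here.
sqrt(311) = [17; 1, 1, 1, 2, 1, 6, 3, 17, 3, 6, 1, 2, 1, 1, 1, 34]
Period length = 16

16


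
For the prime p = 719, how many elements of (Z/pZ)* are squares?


For prime p, the number of non-zero quadratic residues is (p-1)/2.
= (719-1)/2
= 359

359


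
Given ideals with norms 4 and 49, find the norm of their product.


N(IJ) = N(I) * N(J)
= 4 * 49
= 196

196


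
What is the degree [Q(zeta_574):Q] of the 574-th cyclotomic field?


The degree equals Euler's totient phi(574).
574 = 2 * 7 * 41
phi(574) = 240

240


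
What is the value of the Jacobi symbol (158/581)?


Compute (158/581) via quadratic reciprocity:
  pull out 2: (2/581) = -1  (since 581 mod 8 = 5)
  reciprocity: (79/581) -> +(581/79)
  reduce: (28/79)
  pull out 2: (2/79) = +1  (since 79 mod 8 = 7)
  pull out 2: (2/79) = +1  (since 79 mod 8 = 7)
  reciprocity: (7/79) -> -(79/7)
  reduce: (2/7)
  pull out 2: (2/7) = +1  (since 7 mod 8 = 7)
  (1/7) = 1
Product of signs = 1

1


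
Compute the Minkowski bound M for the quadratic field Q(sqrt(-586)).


d = -586, d mod 4 = 2, so disc(K) = 4d = -2344; |disc(K)| = 2344
Imaginary quadratic field, so n = 2, s = r2 = 1, r1 = 0
M = (n!/n^n) * (4/pi)^s * sqrt(|disc(K)|) = (2!/2^2) * (4/pi)^1 * sqrt(2344)
= 0.5 * 1.273240 * 48.414874
= 30.8219

30.8219


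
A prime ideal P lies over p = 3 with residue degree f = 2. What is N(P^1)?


N(P^a) = p^(a*f)
= 3^(1*2)
= 3^2
= 9

9


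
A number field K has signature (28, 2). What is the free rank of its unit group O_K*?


By Dirichlet's unit theorem:
rank = r1 + r2 - 1
= 28 + 2 - 1
= 29

29


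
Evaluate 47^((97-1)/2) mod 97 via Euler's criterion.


p = 97 is prime and the exponent is (p-1)/2 = 48, so by Euler's criterion 47^48 = (47/97) = +1 or -1 mod 97.
Compute by square-and-multiply:
  48 = 32 + 16 (binary 110000)
  Repeated squaring mod 97: 47^1 = 47, 47^2 = 75, 47^4 = 96, 47^8 = 1, 47^16 = 1, 47^32 = 1
  47^48 = 47^32 * 47^16 = 1 * 1 mod 97
    1 * 1 = 1 = 1 mod 97
  47^48 = 1 mod 97
Result 1: 47 is a quadratic residue mod 97.
47^48 mod 97 = 1

1


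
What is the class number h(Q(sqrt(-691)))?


K = Q(sqrt(-691)). d mod 4 = 1, so D = disc(K) = d = -691
h(K) equals the number of primitive reduced positive-definite forms (a, b, c) = a*x^2 + b*x*y + c*y^2 with b^2 - 4ac = D,
where reduced means |b| <= a <= c, with b >= 0 whenever |b| = a or a = c, and primitive means gcd(a, b, c) = 1.
Reduced forces 3a^2 <= |D| = 691, so 1 <= a <= 15; b must have the parity of D, and c = (b^2 - D)/(4a) must be an integer >= a.
Enumerate a = 1..15, b in [-a, a]:
  a=1: (1, 1, 173)  [1]
  a=2..4: none
  a=5: (5, -3, 35), (5, 3, 35)  [2]
  a=6: none
  a=7: (7, -3, 25), (7, 3, 25)  [2]
  a=8..15: none
Total reduced forms: 1 + 2 + 2 = 5
h = 5

5


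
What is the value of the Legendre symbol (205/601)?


p = 601 is prime, so compute (205/601) with the reciprocity algorithm (Jacobi-symbol steps: pull out 2s via (2/n), flip via reciprocity, reduce):
  reciprocity: (205/601) -> +(601/205)
  reduce: (191/205)
  reciprocity: (191/205) -> +(205/191)
  reduce: (14/191)
  pull out 2: (2/191) = +1  (since 191 mod 8 = 7)
  reciprocity: (7/191) -> -(191/7)
  reduce: (2/7)
  pull out 2: (2/7) = +1  (since 7 mod 8 = 7)
  (1/7) = 1
Product of signs = -1
(205/601) = -1

-1


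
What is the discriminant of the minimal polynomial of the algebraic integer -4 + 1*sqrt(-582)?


The element -4 + 1*sqrt(-582) has minimal polynomial:
x^2 + 8*x + 598
Discriminant = (8)^2 - 4*(598)
= 64 - 2392
= -2328

-2328


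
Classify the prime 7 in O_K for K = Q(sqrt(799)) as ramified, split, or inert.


K = Q(sqrt(799)). Since d mod 4 = 3, disc(K) = 3196.
Check p | disc: 3196 mod 7 = 4.
p does not divide disc. Compute Legendre symbol (d/p):
1^((7-1)/2) mod 7 = 1
(d/p) = 1, so p splits: (p) = P*P' with e=1, f=1, g=2.
Therefore p is split.

split


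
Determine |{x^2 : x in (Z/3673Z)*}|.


For prime p, the number of non-zero quadratic residues is (p-1)/2.
= (3673-1)/2
= 1836

1836


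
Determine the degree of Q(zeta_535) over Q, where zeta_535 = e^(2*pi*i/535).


The degree equals Euler's totient phi(535).
535 = 5 * 107
phi(535) = 424

424


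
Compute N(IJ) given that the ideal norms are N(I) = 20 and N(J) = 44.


N(IJ) = N(I) * N(J)
= 20 * 44
= 880

880


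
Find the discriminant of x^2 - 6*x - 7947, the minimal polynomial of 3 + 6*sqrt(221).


The element 3 + 6*sqrt(221) has minimal polynomial:
x^2 - 6*x - 7947
Discriminant = (-6)^2 - 4*(-7947)
= 36 + 31788
= 31824

31824


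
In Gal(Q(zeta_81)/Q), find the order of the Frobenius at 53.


The Frobenius at p in Gal(Q(zeta_n)/Q) = (Z/nZ)* is the class of p, so its order is ord_81(53), the smallest k >= 1 with 53^k = 1 mod 81.
n = 81 = 3^4, phi(81) = 54; the order divides phi(n).
Divisors of 54: 1, 2, 3, 6, 9, 18, 27, 54
Repeated squaring mod 81: 53^1 = 53, 53^2 = 55, 53^4 = 28, 53^8 = 55, 53^16 = 28, 53^32 = 55
Test divisors in increasing order:
  k=1: 53^1 = 53 mod 81
  k=2: 53^2 = 55 mod 81
  k=3: 53^3 = 55 * 53 = 80 mod 81
  k=6: 53^6 = 28 * 55 = 1 mod 81  <- first divisor giving 1
Order = 6

6


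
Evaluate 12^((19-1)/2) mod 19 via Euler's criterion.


p = 19 is prime and the exponent is (p-1)/2 = 9, so by Euler's criterion 12^9 = (12/19) = +1 or -1 mod 19.
Compute by square-and-multiply:
  9 = 8 + 1 (binary 1001)
  Repeated squaring mod 19: 12^1 = 12, 12^2 = 11, 12^4 = 7, 12^8 = 11
  12^9 = 12^8 * 12^1 = 11 * 12 mod 19
    11 * 12 = 132 = 18 mod 19
  12^9 = 18 mod 19
Result 18 = p - 1 = -1 mod 19: 12 is a quadratic non-residue mod 19. As a residue in [0, p-1] the value is 18.
12^9 mod 19 = 18

18


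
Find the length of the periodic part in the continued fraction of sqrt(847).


Run the CF algorithm for sqrt(847).
a_0 = floor(sqrt(847)) = 29; set m_0=0, q_0=1.
Recurrence: m' = q*a - m,  q' = (d - m'^2)/q,  a' = floor((a_0 + m')/q').
  step 1: m=29, q=6, a=9
  step 2: m=25, q=37, a=1
  step 3: m=12, q=19, a=2
  step 4: m=26, q=9, a=6
  step 5: m=28, q=7, a=8
  step 6: m=28, q=9, a=6
  step 7: m=26, q=19, a=2
  step 8: m=12, q=37, a=1
  step 9: m=25, q=6, a=9
  step 10: m=29, q=1, a=58
a_10 = 2*a_0 = 58, so the period closes here.
sqrt(847) = [29; 9, 1, 2, 6, 8, 6, 2, 1, 9, 58]
Period length = 10

10


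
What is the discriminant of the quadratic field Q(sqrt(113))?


For K = Q(sqrt(d)) with d squarefree: disc(K) = d if d = 1 mod 4, and disc(K) = 4d if d = 2 or 3 mod 4.
Here d = 113, and d mod 4 = 1.
d = 1 mod 4 (O_K = Z[(1+sqrt(d))/2]), so disc(K) = d = 113

113


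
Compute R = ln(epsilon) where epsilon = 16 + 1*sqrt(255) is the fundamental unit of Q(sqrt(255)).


epsilon = 16 + 1*sqrt(255)
= 31.9687
R = ln(31.9687)
= 3.4648

3.4648


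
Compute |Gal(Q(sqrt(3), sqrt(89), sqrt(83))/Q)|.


The 3 square roots of distinct primes are multiplicatively independent over Q,
so [K:Q] = 2^3 and Gal(K/Q) is isomorphic to (Z/2Z)^3.
|Gal| = 2^3 = 8

8


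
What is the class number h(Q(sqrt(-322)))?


K = Q(sqrt(-322)). d mod 4 = 2, so D = disc(K) = 4d = -1288
h(K) equals the number of primitive reduced positive-definite forms (a, b, c) = a*x^2 + b*x*y + c*y^2 with b^2 - 4ac = D,
where reduced means |b| <= a <= c, with b >= 0 whenever |b| = a or a = c, and primitive means gcd(a, b, c) = 1.
Reduced forces 3a^2 <= |D| = 1288, so 1 <= a <= 20; b must have the parity of D, and c = (b^2 - D)/(4a) must be an integer >= a.
Enumerate a = 1..20, b in [-a, a]:
  a=1: (1, 0, 322)  [1]
  a=2: (2, 0, 161)  [1]
  a=3..6: none
  a=7: (7, 0, 46)  [1]
  a=8..12: none
  a=13: (13, -8, 26), (13, 8, 26)  [2]
  a=14: (14, 0, 23)  [1]
  a=15..16: none
  a=17: (17, -2, 19), (17, 2, 19)  [2]
  a=18..20: none
Total reduced forms: 1 + 1 + 1 + 2 + 1 + 2 = 8
h = 8

8


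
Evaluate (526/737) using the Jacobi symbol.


Compute (526/737) via quadratic reciprocity:
  pull out 2: (2/737) = +1  (since 737 mod 8 = 1)
  reciprocity: (263/737) -> +(737/263)
  reduce: (211/263)
  reciprocity: (211/263) -> -(263/211)
  reduce: (52/211)
  pull out 2: (2/211) = -1  (since 211 mod 8 = 3)
  pull out 2: (2/211) = -1  (since 211 mod 8 = 3)
  reciprocity: (13/211) -> +(211/13)
  reduce: (3/13)
  reciprocity: (3/13) -> +(13/3)
  reduce: (1/3)
  (1/3) = 1
Product of signs = -1

-1
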